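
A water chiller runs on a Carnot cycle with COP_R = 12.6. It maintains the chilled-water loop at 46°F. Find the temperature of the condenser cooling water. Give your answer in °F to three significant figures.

COP_R = T_C/(T_H − T_C) gives T_H − T_C = T_C/COP.
With T_C = 280.93 K, T_H = 280.93 × (1 + 1/12.6) = 303.22 K.
Converting, 303.22 K = 86.13°F.

86.1 °F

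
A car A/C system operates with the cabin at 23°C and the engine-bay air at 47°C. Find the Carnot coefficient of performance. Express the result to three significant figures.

12.3

In absolute terms T_C = 296.15 K and T_H = 320.15 K, so ΔT = 24.00 K.
For a reversible cycle, COP_Carnot = T_C/ΔT = 296.15/24.00 = 12.34.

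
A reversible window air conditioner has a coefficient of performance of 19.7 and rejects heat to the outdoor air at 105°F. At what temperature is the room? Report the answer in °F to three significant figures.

For a Carnot refrigerator COP_R = T_C/(T_H − T_C), so T_C = COP·T_H/(1 + COP).
With T_H = 313.71 K, T_C = 19.7 × 313.71/20.70 = 298.55 K.
Converting, 298.55 K = 77.72°F.

77.7 °F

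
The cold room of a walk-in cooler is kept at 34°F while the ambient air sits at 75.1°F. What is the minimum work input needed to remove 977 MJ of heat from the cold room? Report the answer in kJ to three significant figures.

81300 kJ

In absolute terms T_C = 274.26 K and T_H = 297.09 K, so ΔT = 22.83 K.
The reversible limit is COP_R = T_C/ΔT = 12.01, so W_min = Q_C/COP = Q_C·ΔT/T_C.
W_min = 977.0 × 22.83/274.26 = 81.34 MJ = 81340 kJ.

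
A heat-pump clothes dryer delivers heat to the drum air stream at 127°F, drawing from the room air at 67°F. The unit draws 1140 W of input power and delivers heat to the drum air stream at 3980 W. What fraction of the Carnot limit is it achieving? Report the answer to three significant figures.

COP_actual = Q̇_H/Ẇ = 3980/1140 = 3.491.
In absolute terms T_C = 292.59 K and T_H = 325.93 K, so ΔT = 33.33 K.
COP_Carnot = T_H/ΔT = 325.93/33.33 = 9.778.
η_II = COP_actual/COP_Carnot = 3.491/9.778 = 0.3571.

0.357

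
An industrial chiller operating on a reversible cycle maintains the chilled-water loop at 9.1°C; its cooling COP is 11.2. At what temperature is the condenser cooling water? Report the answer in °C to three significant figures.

COP_R = T_C/(T_H − T_C) gives T_H − T_C = T_C/COP.
With T_C = 282.25 K, T_H = 282.25 × (1 + 1/11.2) = 307.45 K.
Converting, 307.45 K = 34.30°C.

34.3 °C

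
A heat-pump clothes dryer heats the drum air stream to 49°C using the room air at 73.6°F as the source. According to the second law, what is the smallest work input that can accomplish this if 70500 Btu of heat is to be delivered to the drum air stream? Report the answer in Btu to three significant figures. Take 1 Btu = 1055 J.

In absolute terms T_C = 296.26 K and T_H = 322.15 K, so ΔT = 25.89 K.
The reversible limit is COP_HP = T_H/ΔT = 12.44, so W_min = Q_H/COP = Q_H·ΔT/T_H.
W_min = 70500 × 25.89/322.15 = 5666 Btu.

5670 Btu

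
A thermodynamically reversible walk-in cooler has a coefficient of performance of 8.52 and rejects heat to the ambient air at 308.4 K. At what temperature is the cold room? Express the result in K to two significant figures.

For a Carnot refrigerator COP_R = T_C/(T_H − T_C), so T_C = COP·T_H/(1 + COP).
With T_H = 308.40 K, T_C = 8.52 × 308.40/9.520 = 276.01 K.

280 K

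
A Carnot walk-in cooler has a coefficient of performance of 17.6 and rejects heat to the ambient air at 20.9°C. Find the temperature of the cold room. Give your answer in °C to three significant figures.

For a Carnot refrigerator COP_R = T_C/(T_H − T_C), so T_C = COP·T_H/(1 + COP).
With T_H = 294.05 K, T_C = 17.6 × 294.05/18.60 = 278.24 K.
Converting, 278.24 K = 5.09°C.

5.09 °C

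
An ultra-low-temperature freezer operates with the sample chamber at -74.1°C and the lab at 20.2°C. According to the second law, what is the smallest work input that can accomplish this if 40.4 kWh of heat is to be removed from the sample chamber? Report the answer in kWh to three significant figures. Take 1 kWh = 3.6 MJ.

19.1 kWh

In absolute terms T_C = 199.05 K and T_H = 293.35 K, so ΔT = 94.30 K.
The reversible limit is COP_R = T_C/ΔT = 2.111, so W_min = Q_C/COP = Q_C·ΔT/T_C.
W_min = 40.40 × 94.30/199.05 = 19.14 kWh.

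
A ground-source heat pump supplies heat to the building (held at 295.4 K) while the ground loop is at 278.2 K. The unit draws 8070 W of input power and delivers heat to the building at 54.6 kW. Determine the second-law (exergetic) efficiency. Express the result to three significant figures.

Converting, Q̇_H = 54.60 kW = 54600 W, so COP_actual = Q̇_H/Ẇ = 54600/8070 = 6.766.
The reservoir spacing is ΔT = 295.4 − 278.2 = 17.20 K.
COP_Carnot = T_H/ΔT = 295.40/17.20 = 17.17.
η_II = COP_actual/COP_Carnot = 6.766/17.17 = 0.3939.

0.394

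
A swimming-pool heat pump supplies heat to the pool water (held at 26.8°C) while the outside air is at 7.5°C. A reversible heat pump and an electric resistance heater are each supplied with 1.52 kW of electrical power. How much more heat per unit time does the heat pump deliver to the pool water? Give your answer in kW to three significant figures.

22.1 kW

In absolute terms T_C = 280.65 K and T_H = 299.95 K, so ΔT = 19.30 K.
COP_Carnot = T_H/ΔT = 299.95/19.30 = 15.54.
The heat pump delivers Q̇_H = COP × Ẇ = 23.62 kW; the resistance heater delivers Ẇ = 1.520 kW.
Extra = (COP − 1)·Ẇ = 22.10 kW.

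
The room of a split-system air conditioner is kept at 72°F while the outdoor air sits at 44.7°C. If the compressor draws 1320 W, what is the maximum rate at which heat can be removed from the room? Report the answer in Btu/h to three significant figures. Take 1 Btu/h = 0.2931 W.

In absolute terms T_C = 295.37 K and T_H = 317.85 K, so ΔT = 22.48 K.
COP_Carnot = T_C/ΔT = 295.37/22.48 = 13.14.
Q̇_max = COP_Carnot × Ẇ = 13.14 × 1320 W = 17350 W = 59180 Btu/h.

59200 Btu/h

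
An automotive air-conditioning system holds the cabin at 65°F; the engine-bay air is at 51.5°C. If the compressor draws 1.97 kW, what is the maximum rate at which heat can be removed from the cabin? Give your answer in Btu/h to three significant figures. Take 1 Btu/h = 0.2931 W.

In absolute terms T_C = 291.48 K and T_H = 324.65 K, so ΔT = 33.17 K.
COP_Carnot = T_C/ΔT = 291.48/33.17 = 8.788.
Q̇_max = COP_Carnot × Ẇ = 8.788 × 1.970 kW = 17.31 kW = 59070 Btu/h.

59100 Btu/h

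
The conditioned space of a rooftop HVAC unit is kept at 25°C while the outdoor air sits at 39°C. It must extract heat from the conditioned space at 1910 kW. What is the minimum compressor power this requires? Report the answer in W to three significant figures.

89700 W

In absolute terms T_C = 298.15 K and T_H = 312.15 K, so ΔT = 14.00 K.
COP_Carnot = T_C/ΔT = 298.15/14.00 = 21.30.
Ẇ_min = Q̇/COP_Carnot = 1910/21.30 = 89.69 kW = 89690 W.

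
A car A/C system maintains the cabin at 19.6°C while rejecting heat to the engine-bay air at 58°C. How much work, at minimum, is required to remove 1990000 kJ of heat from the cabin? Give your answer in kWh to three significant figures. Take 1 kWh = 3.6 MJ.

72.5 kWh

In absolute terms T_C = 292.75 K and T_H = 331.15 K, so ΔT = 38.40 K.
The reversible limit is COP_R = T_C/ΔT = 7.624, so W_min = Q_C/COP = Q_C·ΔT/T_C.
W_min = 1990000 × 38.40/292.75 = 261000 kJ = 72.51 kWh.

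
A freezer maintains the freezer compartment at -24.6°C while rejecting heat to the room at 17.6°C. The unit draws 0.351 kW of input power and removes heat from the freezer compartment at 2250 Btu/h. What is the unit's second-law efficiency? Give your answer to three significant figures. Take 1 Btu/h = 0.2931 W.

0.319

Converting, Q̇_C = 2250 Btu/h = 0.6595 kW, so COP_actual = Q̇_C/Ẇ = 0.6595/0.3510 = 1.879.
In absolute terms T_C = 248.55 K and T_H = 290.75 K, so ΔT = 42.20 K.
COP_Carnot = T_C/ΔT = 248.55/42.20 = 5.890.
η_II = COP_actual/COP_Carnot = 1.879/5.890 = 0.3190.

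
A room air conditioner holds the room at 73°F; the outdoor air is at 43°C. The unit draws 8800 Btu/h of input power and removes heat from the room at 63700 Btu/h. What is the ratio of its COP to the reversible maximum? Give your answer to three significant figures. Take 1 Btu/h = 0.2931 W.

COP_actual = Q̇_C/Ẇ = 63700/8800 = 7.239.
In absolute terms T_C = 295.93 K and T_H = 316.15 K, so ΔT = 20.22 K.
COP_Carnot = T_C/ΔT = 295.93/20.22 = 14.63.
η_II = COP_actual/COP_Carnot = 7.239/14.63 = 0.4947.

0.495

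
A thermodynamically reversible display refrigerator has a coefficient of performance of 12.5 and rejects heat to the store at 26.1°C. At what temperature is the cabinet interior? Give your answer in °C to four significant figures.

3.933 °C

For a Carnot refrigerator COP_R = T_C/(T_H − T_C), so T_C = COP·T_H/(1 + COP).
With T_H = 299.25 K, T_C = 12.5 × 299.25/13.50 = 277.08 K.
Converting, 277.08 K = 3.93°C.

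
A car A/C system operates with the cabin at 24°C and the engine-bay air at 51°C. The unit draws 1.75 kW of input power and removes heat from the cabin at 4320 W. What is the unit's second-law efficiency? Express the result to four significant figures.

Converting, Q̇_C = 4320 W = 4.320 kW, so COP_actual = Q̇_C/Ẇ = 4.320/1.750 = 2.469.
In absolute terms T_C = 297.15 K and T_H = 324.15 K, so ΔT = 27.00 K.
COP_Carnot = T_C/ΔT = 297.15/27.00 = 11.01.
η_II = COP_actual/COP_Carnot = 2.469/11.01 = 0.2243.

0.2243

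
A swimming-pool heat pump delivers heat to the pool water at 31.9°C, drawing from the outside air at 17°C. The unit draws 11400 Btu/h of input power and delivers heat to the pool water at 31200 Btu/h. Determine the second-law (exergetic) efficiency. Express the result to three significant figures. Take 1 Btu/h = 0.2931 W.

COP_actual = Q̇_H/Ẇ = 31200/11400 = 2.737.
In absolute terms T_C = 290.15 K and T_H = 305.05 K, so ΔT = 14.90 K.
COP_Carnot = T_H/ΔT = 305.05/14.90 = 20.47.
η_II = COP_actual/COP_Carnot = 2.737/20.47 = 0.1337.

0.134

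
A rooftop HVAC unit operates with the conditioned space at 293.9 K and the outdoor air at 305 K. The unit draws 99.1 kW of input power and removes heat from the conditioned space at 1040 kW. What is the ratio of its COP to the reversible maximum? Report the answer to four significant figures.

0.3964

COP_actual = Q̇_C/Ẇ = 1040/99.10 = 10.49.
The reservoir spacing is ΔT = 305 − 293.9 = 11.10 K.
COP_Carnot = T_C/ΔT = 293.90/11.10 = 26.48.
η_II = COP_actual/COP_Carnot = 10.49/26.48 = 0.3964.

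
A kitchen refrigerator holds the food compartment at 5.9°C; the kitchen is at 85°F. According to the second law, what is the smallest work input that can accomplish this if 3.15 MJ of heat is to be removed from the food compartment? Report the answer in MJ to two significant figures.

In absolute terms T_C = 279.05 K and T_H = 302.59 K, so ΔT = 23.54 K.
The reversible limit is COP_R = T_C/ΔT = 11.85, so W_min = Q_C/COP = Q_C·ΔT/T_C.
W_min = 3.150 × 23.54/279.05 = 0.2658 MJ.

0.27 MJ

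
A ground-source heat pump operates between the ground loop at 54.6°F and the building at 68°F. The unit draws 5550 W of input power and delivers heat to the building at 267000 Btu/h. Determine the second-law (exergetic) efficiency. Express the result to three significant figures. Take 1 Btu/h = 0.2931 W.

0.358

Converting, Q̇_H = 267000 Btu/h = 78260 W, so COP_actual = Q̇_H/Ẇ = 78260/5550 = 14.10.
In absolute terms T_C = 285.71 K and T_H = 293.15 K, so ΔT = 7.444 K.
COP_Carnot = T_H/ΔT = 293.15/7.444 = 39.38.
η_II = COP_actual/COP_Carnot = 14.10/39.38 = 0.3581.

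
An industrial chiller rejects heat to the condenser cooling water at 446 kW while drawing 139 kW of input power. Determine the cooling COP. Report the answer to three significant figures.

The first law gives Q̇_H = Q̇_C + Ẇ, so the three rates are Q̇_C = 307.0, Q̇_H = 446.0, Ẇ = 139.0 kW.
COP_R = Q̇_C/Ẇ = 307.0/139.0 = 2.209.

2.21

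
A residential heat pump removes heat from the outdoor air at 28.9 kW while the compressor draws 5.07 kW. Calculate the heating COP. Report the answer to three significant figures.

6.70

The first law gives Q̇_H = Q̇_C + Ẇ, so the three rates are Q̇_C = 28.90, Q̇_H = 33.97, Ẇ = 5.070 kW.
COP_HP = Q̇_H/Ẇ = 33.97/5.070 = 6.700.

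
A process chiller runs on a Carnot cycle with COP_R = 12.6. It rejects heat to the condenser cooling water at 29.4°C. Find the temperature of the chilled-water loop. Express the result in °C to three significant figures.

For a Carnot refrigerator COP_R = T_C/(T_H − T_C), so T_C = COP·T_H/(1 + COP).
With T_H = 302.55 K, T_C = 12.6 × 302.55/13.60 = 280.30 K.
Converting, 280.30 K = 7.15°C.

7.15 °C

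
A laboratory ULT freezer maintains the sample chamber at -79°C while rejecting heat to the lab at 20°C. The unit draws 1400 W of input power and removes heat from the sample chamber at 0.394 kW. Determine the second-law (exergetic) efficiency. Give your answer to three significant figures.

Converting, Q̇_C = 0.3940 kW = 394.0 W, so COP_actual = Q̇_C/Ẇ = 394.0/1400 = 0.2814.
In absolute terms T_C = 194.15 K and T_H = 293.15 K, so ΔT = 99.00 K.
COP_Carnot = T_C/ΔT = 194.15/99.00 = 1.961.
η_II = COP_actual/COP_Carnot = 0.2814/1.961 = 0.1435.

0.144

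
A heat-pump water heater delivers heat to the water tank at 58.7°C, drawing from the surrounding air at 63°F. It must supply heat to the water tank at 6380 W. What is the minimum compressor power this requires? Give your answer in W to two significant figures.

800 W

In absolute terms T_C = 290.37 K and T_H = 331.85 K, so ΔT = 41.48 K.
COP_Carnot = T_H/ΔT = 331.85/41.48 = 8.001.
Ẇ_min = Q̇/COP_Carnot = 6380/8.001 = 797.4 W.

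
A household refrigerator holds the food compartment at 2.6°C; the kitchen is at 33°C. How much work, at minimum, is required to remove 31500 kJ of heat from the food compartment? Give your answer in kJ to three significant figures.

In absolute terms T_C = 275.75 K and T_H = 306.15 K, so ΔT = 30.40 K.
The reversible limit is COP_R = T_C/ΔT = 9.071, so W_min = Q_C/COP = Q_C·ΔT/T_C.
W_min = 31500 × 30.40/275.75 = 3473 kJ.

3470 kJ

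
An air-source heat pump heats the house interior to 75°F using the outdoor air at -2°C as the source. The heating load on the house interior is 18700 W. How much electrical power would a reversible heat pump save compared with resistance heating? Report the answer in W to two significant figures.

17000 W

In absolute terms T_C = 271.15 K and T_H = 297.04 K, so ΔT = 25.89 K.
COP_Carnot = T_H/ΔT = 297.04/25.89 = 11.47.
Resistance heating needs Ẇ_res = Q̇_H = 18700 W; the reversible heat pump needs only Ẇ_hp = Q̇_H/COP = 1630 W.
Saving = 18700 − 1630 = 17070 W.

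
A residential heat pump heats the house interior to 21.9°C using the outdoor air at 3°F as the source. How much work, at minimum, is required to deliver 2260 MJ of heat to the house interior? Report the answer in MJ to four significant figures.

In absolute terms T_C = 257.04 K and T_H = 295.05 K, so ΔT = 38.01 K.
The reversible limit is COP_HP = T_H/ΔT = 7.762, so W_min = Q_H/COP = Q_H·ΔT/T_H.
W_min = 2260 × 38.01/295.05 = 291.2 MJ.

291.2 MJ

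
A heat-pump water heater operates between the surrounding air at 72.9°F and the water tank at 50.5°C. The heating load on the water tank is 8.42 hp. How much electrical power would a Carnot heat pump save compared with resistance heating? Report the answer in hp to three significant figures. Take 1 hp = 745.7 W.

In absolute terms T_C = 295.87 K and T_H = 323.65 K, so ΔT = 27.78 K.
COP_Carnot = T_H/ΔT = 323.65/27.78 = 11.65.
Resistance heating needs Ẇ_res = Q̇_H = 8.420 hp; the reversible heat pump needs only Ẇ_hp = Q̇_H/COP = 0.7227 hp.
Saving = 8.420 − 0.7227 = 7.697 hp.

7.70 hp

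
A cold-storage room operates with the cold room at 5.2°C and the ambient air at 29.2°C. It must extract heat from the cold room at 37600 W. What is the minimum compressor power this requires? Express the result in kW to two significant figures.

In absolute terms T_C = 278.35 K and T_H = 302.35 K, so ΔT = 24.00 K.
COP_Carnot = T_C/ΔT = 278.35/24.00 = 11.60.
Ẇ_min = Q̇/COP_Carnot = 37600/11.60 = 3242 W = 3.242 kW.

3.2 kW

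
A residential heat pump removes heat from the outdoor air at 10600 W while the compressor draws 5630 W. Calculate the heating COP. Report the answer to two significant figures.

The first law gives Q̇_H = Q̇_C + Ẇ, so the three rates are Q̇_C = 10600, Q̇_H = 16230, Ẇ = 5630 W.
COP_HP = Q̇_H/Ẇ = 16230/5630 = 2.883.

2.9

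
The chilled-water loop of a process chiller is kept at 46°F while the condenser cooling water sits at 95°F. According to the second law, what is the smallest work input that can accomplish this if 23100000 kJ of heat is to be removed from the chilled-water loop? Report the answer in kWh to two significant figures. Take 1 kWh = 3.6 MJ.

620 kWh

In absolute terms T_C = 280.93 K and T_H = 308.15 K, so ΔT = 27.22 K.
The reversible limit is COP_R = T_C/ΔT = 10.32, so W_min = Q_C/COP = Q_C·ΔT/T_C.
W_min = 23100000 × 27.22/280.93 = 2238000 kJ = 621.8 kWh.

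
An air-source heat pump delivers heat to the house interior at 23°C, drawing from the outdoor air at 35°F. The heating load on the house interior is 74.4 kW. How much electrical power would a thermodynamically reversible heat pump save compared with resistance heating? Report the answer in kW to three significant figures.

69.0 kW

In absolute terms T_C = 274.82 K and T_H = 296.15 K, so ΔT = 21.33 K.
COP_Carnot = T_H/ΔT = 296.15/21.33 = 13.88.
Resistance heating needs Ẇ_res = Q̇_H = 74.40 kW; the reversible heat pump needs only Ẇ_hp = Q̇_H/COP = 5.359 kW.
Saving = 74.40 − 5.359 = 69.04 kW.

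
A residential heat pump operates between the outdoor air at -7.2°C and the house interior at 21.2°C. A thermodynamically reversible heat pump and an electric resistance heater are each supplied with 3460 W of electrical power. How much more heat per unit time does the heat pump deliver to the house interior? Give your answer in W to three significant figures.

In absolute terms T_C = 265.95 K and T_H = 294.35 K, so ΔT = 28.40 K.
COP_Carnot = T_H/ΔT = 294.35/28.40 = 10.36.
The heat pump delivers Q̇_H = COP × Ẇ = 35860 W; the resistance heater delivers Ẇ = 3460 W.
Extra = (COP − 1)·Ẇ = 32400 W.

32400 W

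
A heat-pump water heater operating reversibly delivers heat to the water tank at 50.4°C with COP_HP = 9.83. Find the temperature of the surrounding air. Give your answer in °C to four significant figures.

COP_HP = T_H/(T_H − T_C) gives T_H − T_C = T_H/COP.
With T_H = 323.55 K, T_C = 323.55 × (1 − 1/9.83) = 290.64 K.
Converting, 290.64 K = 17.49°C.

17.49 °C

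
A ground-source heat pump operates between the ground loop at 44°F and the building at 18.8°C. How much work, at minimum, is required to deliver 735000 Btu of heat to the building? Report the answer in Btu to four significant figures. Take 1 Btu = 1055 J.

30550 Btu

In absolute terms T_C = 279.82 K and T_H = 291.95 K, so ΔT = 12.13 K.
The reversible limit is COP_HP = T_H/ΔT = 24.06, so W_min = Q_H/COP = Q_H·ΔT/T_H.
W_min = 735000 × 12.13/291.95 = 30550 Btu.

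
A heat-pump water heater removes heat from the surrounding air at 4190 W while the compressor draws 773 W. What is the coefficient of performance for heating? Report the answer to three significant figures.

The first law gives Q̇_H = Q̇_C + Ẇ, so the three rates are Q̇_C = 4190, Q̇_H = 4963, Ẇ = 773.0 W.
COP_HP = Q̇_H/Ẇ = 4963/773.0 = 6.420.

6.42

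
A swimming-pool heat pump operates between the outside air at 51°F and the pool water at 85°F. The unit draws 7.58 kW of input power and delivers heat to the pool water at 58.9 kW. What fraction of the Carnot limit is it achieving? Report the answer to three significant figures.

COP_actual = Q̇_H/Ẇ = 58.90/7.580 = 7.770.
In absolute terms T_C = 283.71 K and T_H = 302.59 K, so ΔT = 18.89 K.
COP_Carnot = T_H/ΔT = 302.59/18.89 = 16.02.
η_II = COP_actual/COP_Carnot = 7.770/16.02 = 0.4851.

0.485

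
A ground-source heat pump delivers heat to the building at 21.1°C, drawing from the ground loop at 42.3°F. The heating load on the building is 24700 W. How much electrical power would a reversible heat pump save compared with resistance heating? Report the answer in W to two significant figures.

In absolute terms T_C = 278.87 K and T_H = 294.25 K, so ΔT = 15.38 K.
COP_Carnot = T_H/ΔT = 294.25/15.38 = 19.13.
Resistance heating needs Ẇ_res = Q̇_H = 24700 W; the reversible heat pump needs only Ẇ_hp = Q̇_H/COP = 1291 W.
Saving = 24700 − 1291 = 23410 W.

23000 W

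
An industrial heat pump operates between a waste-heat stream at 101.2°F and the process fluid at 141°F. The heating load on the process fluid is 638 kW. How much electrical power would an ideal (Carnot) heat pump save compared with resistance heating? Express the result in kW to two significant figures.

In absolute terms T_C = 311.59 K and T_H = 333.71 K, so ΔT = 22.11 K.
COP_Carnot = T_H/ΔT = 333.71/22.11 = 15.09.
Resistance heating needs Ẇ_res = Q̇_H = 638.0 kW; the reversible heat pump needs only Ẇ_hp = Q̇_H/COP = 42.27 kW.
Saving = 638.0 − 42.27 = 595.7 kW.

600 kW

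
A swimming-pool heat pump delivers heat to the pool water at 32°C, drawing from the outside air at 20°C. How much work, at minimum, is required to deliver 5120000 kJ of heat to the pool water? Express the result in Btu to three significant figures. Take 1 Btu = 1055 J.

191000 Btu

In absolute terms T_C = 293.15 K and T_H = 305.15 K, so ΔT = 12.00 K.
The reversible limit is COP_HP = T_H/ΔT = 25.43, so W_min = Q_H/COP = Q_H·ΔT/T_H.
W_min = 5120000 × 12.00/305.15 = 201300 kJ = 190800 Btu.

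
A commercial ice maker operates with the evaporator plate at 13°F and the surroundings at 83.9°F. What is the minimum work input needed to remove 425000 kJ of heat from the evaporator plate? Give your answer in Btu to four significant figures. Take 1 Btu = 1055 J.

60430 Btu

In absolute terms T_C = 262.59 K and T_H = 301.98 K, so ΔT = 39.39 K.
The reversible limit is COP_R = T_C/ΔT = 6.667, so W_min = Q_C/COP = Q_C·ΔT/T_C.
W_min = 425000 × 39.39/262.59 = 63750 kJ = 60430 Btu.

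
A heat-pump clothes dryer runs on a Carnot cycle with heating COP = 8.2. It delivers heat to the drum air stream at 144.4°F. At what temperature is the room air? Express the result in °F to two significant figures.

71 °F

COP_HP = T_H/(T_H − T_C) gives T_H − T_C = T_H/COP.
With T_H = 335.59 K, T_C = 335.59 × (1 − 1/8.2) = 294.67 K.
Converting, 294.67 K = 70.73°F.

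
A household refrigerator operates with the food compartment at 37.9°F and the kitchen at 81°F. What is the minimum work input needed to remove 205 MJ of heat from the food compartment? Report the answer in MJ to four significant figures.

17.76 MJ

In absolute terms T_C = 276.43 K and T_H = 300.37 K, so ΔT = 23.94 K.
The reversible limit is COP_R = T_C/ΔT = 11.54, so W_min = Q_C/COP = Q_C·ΔT/T_C.
W_min = 205.0 × 23.94/276.43 = 17.76 MJ.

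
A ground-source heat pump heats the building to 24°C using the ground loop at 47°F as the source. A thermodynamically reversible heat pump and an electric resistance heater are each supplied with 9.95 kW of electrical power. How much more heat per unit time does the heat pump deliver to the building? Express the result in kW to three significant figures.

179 kW

In absolute terms T_C = 281.48 K and T_H = 297.15 K, so ΔT = 15.67 K.
COP_Carnot = T_H/ΔT = 297.15/15.67 = 18.97.
The heat pump delivers Q̇_H = COP × Ẇ = 188.7 kW; the resistance heater delivers Ẇ = 9.950 kW.
Extra = (COP − 1)·Ẇ = 178.8 kW.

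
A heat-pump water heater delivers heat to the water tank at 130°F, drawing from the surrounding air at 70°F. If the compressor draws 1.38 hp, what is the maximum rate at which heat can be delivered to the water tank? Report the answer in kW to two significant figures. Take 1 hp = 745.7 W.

In absolute terms T_C = 294.26 K and T_H = 327.59 K, so ΔT = 33.33 K.
COP_Carnot = T_H/ΔT = 327.59/33.33 = 9.828.
Q̇_max = COP_Carnot × Ẇ = 9.828 × 1.380 hp = 13.56 hp = 10.11 kW.

10 kW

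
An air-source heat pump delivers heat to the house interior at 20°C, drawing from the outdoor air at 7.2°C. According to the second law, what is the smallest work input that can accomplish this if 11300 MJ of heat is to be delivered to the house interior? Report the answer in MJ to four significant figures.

493.4 MJ

In absolute terms T_C = 280.35 K and T_H = 293.15 K, so ΔT = 12.80 K.
The reversible limit is COP_HP = T_H/ΔT = 22.90, so W_min = Q_H/COP = Q_H·ΔT/T_H.
W_min = 11300 × 12.80/293.15 = 493.4 MJ.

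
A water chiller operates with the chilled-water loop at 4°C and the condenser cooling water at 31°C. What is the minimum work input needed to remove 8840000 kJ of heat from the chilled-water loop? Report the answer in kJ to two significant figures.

860000 kJ

In absolute terms T_C = 277.15 K and T_H = 304.15 K, so ΔT = 27.00 K.
The reversible limit is COP_R = T_C/ΔT = 10.26, so W_min = Q_C/COP = Q_C·ΔT/T_C.
W_min = 8840000 × 27.00/277.15 = 861200 kJ.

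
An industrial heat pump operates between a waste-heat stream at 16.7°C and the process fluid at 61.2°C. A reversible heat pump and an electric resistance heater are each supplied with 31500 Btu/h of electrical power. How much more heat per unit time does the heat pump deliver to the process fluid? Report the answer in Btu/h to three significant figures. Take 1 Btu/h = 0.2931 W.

205000 Btu/h

In absolute terms T_C = 289.85 K and T_H = 334.35 K, so ΔT = 44.50 K.
COP_Carnot = T_H/ΔT = 334.35/44.50 = 7.513.
The heat pump delivers Q̇_H = COP × Ẇ = 236700 Btu/h; the resistance heater delivers Ẇ = 31500 Btu/h.
Extra = (COP − 1)·Ẇ = 205200 Btu/h.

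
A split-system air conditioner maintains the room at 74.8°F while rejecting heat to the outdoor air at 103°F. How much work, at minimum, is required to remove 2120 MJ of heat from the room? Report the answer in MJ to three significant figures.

112 MJ

In absolute terms T_C = 296.93 K and T_H = 312.59 K, so ΔT = 15.67 K.
The reversible limit is COP_R = T_C/ΔT = 18.95, so W_min = Q_C/COP = Q_C·ΔT/T_C.
W_min = 2120 × 15.67/296.93 = 111.9 MJ.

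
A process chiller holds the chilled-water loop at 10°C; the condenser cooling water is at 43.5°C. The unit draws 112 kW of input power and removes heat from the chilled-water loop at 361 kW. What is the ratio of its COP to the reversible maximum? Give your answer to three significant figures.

0.381

COP_actual = Q̇_C/Ẇ = 361.0/112.0 = 3.223.
In absolute terms T_C = 283.15 K and T_H = 316.65 K, so ΔT = 33.50 K.
COP_Carnot = T_C/ΔT = 283.15/33.50 = 8.452.
η_II = COP_actual/COP_Carnot = 3.223/8.452 = 0.3813.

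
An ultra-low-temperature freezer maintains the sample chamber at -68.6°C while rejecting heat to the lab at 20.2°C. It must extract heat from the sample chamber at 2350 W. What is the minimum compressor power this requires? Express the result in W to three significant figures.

In absolute terms T_C = 204.55 K and T_H = 293.35 K, so ΔT = 88.80 K.
COP_Carnot = T_C/ΔT = 204.55/88.80 = 2.303.
Ẇ_min = Q̇/COP_Carnot = 2350/2.303 = 1020 W.

1020 W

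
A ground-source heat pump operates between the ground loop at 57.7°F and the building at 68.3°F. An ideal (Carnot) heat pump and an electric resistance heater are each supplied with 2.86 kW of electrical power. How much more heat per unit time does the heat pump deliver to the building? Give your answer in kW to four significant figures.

139.6 kW

In absolute terms T_C = 287.43 K and T_H = 293.32 K, so ΔT = 5.889 K.
COP_Carnot = T_H/ΔT = 293.32/5.889 = 49.81.
The heat pump delivers Q̇_H = COP × Ẇ = 142.5 kW; the resistance heater delivers Ẇ = 2.860 kW.
Extra = (COP − 1)·Ẇ = 139.6 kW.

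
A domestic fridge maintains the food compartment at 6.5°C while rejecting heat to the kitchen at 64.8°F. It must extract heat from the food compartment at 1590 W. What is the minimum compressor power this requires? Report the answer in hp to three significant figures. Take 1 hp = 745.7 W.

0.0894 hp

In absolute terms T_C = 279.65 K and T_H = 291.37 K, so ΔT = 11.72 K.
COP_Carnot = T_C/ΔT = 279.65/11.72 = 23.86.
Ẇ_min = Q̇/COP_Carnot = 1590/23.86 = 66.65 W = 0.08938 hp.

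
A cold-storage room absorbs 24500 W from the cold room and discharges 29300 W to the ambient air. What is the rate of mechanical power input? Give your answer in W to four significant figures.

4800 W

For a cyclic device the first law requires Q̇_H = Q̇_C + Ẇ.
Ẇ = Q̇_H − Q̇_C = 4800 W.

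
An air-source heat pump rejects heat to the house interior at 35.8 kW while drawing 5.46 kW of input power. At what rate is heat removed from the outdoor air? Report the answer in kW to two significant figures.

30 kW

For a cyclic device the first law requires Q̇_H = Q̇_C + Ẇ.
Q̇_C = Q̇_H − Ẇ = 30.34 kW.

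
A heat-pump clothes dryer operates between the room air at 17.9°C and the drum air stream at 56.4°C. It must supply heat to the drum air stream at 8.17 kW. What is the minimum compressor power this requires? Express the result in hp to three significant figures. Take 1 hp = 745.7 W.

1.28 hp

In absolute terms T_C = 291.05 K and T_H = 329.55 K, so ΔT = 38.50 K.
COP_Carnot = T_H/ΔT = 329.55/38.50 = 8.560.
Ẇ_min = Q̇/COP_Carnot = 8.170/8.560 = 0.9545 kW = 1.280 hp.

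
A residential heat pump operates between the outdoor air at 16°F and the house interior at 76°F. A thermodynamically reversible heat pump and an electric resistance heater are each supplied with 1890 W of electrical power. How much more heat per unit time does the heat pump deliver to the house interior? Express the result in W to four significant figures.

14980 W

In absolute terms T_C = 264.26 K and T_H = 297.59 K, so ΔT = 33.33 K.
COP_Carnot = T_H/ΔT = 297.59/33.33 = 8.928.
The heat pump delivers Q̇_H = COP × Ẇ = 16870 W; the resistance heater delivers Ẇ = 1890 W.
Extra = (COP − 1)·Ẇ = 14980 W.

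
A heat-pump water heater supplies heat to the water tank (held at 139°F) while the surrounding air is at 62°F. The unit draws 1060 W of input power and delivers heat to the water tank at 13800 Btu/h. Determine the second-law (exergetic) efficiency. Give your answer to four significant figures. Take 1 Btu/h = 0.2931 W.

Converting, Q̇_H = 13800 Btu/h = 4045 W, so COP_actual = Q̇_H/Ẇ = 4045/1060 = 3.816.
In absolute terms T_C = 289.82 K and T_H = 332.59 K, so ΔT = 42.78 K.
COP_Carnot = T_H/ΔT = 332.59/42.78 = 7.775.
η_II = COP_actual/COP_Carnot = 3.816/7.775 = 0.4908.

0.4908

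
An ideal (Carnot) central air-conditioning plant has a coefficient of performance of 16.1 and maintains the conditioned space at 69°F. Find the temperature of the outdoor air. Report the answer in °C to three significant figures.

COP_R = T_C/(T_H − T_C) gives T_H − T_C = T_C/COP.
With T_C = 293.71 K, T_H = 293.71 × (1 + 1/16.1) = 311.95 K.
Converting, 311.95 K = 38.80°C.

38.8 °C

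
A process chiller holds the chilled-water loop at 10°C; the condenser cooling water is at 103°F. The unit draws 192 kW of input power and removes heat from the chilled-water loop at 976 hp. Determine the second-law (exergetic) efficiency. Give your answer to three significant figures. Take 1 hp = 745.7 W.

0.394

Converting, Q̇_C = 976.0 hp = 727.8 kW, so COP_actual = Q̇_C/Ẇ = 727.8/192.0 = 3.791.
In absolute terms T_C = 283.15 K and T_H = 312.59 K, so ΔT = 29.44 K.
COP_Carnot = T_C/ΔT = 283.15/29.44 = 9.616.
η_II = COP_actual/COP_Carnot = 3.791/9.616 = 0.3942.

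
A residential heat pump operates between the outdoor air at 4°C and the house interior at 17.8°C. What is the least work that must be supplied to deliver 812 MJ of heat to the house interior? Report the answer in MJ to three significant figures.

In absolute terms T_C = 277.15 K and T_H = 290.95 K, so ΔT = 13.80 K.
The reversible limit is COP_HP = T_H/ΔT = 21.08, so W_min = Q_H/COP = Q_H·ΔT/T_H.
W_min = 812.0 × 13.80/290.95 = 38.51 MJ.

38.5 MJ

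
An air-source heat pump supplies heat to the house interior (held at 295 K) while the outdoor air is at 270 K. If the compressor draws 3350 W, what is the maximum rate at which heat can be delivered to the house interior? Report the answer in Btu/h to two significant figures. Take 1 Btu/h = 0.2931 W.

130000 Btu/h

The reservoir spacing is ΔT = 295 − 270 = 25.00 K.
COP_Carnot = T_H/ΔT = 295.00/25.00 = 11.80.
Q̇_max = COP_Carnot × Ẇ = 11.80 × 3350 W = 39530 W = 134900 Btu/h.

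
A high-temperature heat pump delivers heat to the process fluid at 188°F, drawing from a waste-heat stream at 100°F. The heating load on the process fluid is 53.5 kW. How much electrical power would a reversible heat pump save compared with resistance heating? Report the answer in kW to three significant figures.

In absolute terms T_C = 310.93 K and T_H = 359.82 K, so ΔT = 48.89 K.
COP_Carnot = T_H/ΔT = 359.82/48.89 = 7.360.
Resistance heating needs Ẇ_res = Q̇_H = 53.50 kW; the reversible heat pump needs only Ẇ_hp = Q̇_H/COP = 7.269 kW.
Saving = 53.50 − 7.269 = 46.23 kW.

46.2 kW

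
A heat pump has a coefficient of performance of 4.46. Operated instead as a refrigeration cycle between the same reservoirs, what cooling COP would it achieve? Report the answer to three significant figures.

Since Q_H = Q_C + W for any cycle, COP_R = Q_C/W = Q_H/W − 1.
COP_R = 4.46 − 1 = 3.46.

3.46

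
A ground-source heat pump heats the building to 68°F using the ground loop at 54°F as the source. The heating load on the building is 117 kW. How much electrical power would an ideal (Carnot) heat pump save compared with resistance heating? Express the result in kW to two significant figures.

110 kW

In absolute terms T_C = 285.37 K and T_H = 293.15 K, so ΔT = 7.778 K.
COP_Carnot = T_H/ΔT = 293.15/7.778 = 37.69.
Resistance heating needs Ẇ_res = Q̇_H = 117.0 kW; the reversible heat pump needs only Ẇ_hp = Q̇_H/COP = 3.104 kW.
Saving = 117.0 − 3.104 = 113.9 kW.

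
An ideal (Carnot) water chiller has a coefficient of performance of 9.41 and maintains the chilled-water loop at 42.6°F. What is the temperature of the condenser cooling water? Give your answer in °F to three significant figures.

COP_R = T_C/(T_H − T_C) gives T_H − T_C = T_C/COP.
With T_C = 279.04 K, T_H = 279.04 × (1 + 1/9.41) = 308.69 K.
Converting, 308.69 K = 95.98°F.

96.0 °F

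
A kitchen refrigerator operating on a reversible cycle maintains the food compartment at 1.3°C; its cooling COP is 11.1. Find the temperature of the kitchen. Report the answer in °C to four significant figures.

COP_R = T_C/(T_H − T_C) gives T_H − T_C = T_C/COP.
With T_C = 274.45 K, T_H = 274.45 × (1 + 1/11.1) = 299.18 K.
Converting, 299.18 K = 26.03°C.

26.03 °C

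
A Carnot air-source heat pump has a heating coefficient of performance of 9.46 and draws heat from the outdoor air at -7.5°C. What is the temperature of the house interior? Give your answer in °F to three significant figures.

COP_HP = T_H/(T_H − T_C) rearranges to T_H = COP·T_C/(COP − 1).
With T_C = 265.65 K, T_H = 9.46 × 265.65/8.460 = 297.05 K.
Converting, 297.05 K = 75.02°F.

75.0 °F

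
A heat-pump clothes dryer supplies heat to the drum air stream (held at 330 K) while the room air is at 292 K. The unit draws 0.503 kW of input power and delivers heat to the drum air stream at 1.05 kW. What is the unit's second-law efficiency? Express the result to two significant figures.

0.24

COP_actual = Q̇_H/Ẇ = 1.050/0.5030 = 2.087.
The reservoir spacing is ΔT = 330 − 292 = 38.00 K.
COP_Carnot = T_H/ΔT = 330.00/38.00 = 8.684.
η_II = COP_actual/COP_Carnot = 2.087/8.684 = 0.2404.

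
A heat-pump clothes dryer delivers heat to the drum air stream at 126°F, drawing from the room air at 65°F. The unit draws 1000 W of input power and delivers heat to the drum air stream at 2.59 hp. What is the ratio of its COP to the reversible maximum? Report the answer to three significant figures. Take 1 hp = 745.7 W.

Converting, Q̇_H = 2.590 hp = 1931 W, so COP_actual = Q̇_H/Ẇ = 1931/1000 = 1.931.
In absolute terms T_C = 291.48 K and T_H = 325.37 K, so ΔT = 33.89 K.
COP_Carnot = T_H/ΔT = 325.37/33.89 = 9.601.
η_II = COP_actual/COP_Carnot = 1.931/9.601 = 0.2012.

0.201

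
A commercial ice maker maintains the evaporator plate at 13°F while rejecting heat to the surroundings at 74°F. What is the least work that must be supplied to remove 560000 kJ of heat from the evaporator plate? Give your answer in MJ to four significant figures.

72.27 MJ

In absolute terms T_C = 262.59 K and T_H = 296.48 K, so ΔT = 33.89 K.
The reversible limit is COP_R = T_C/ΔT = 7.749, so W_min = Q_C/COP = Q_C·ΔT/T_C.
W_min = 560000 × 33.89/262.59 = 72270 kJ = 72.27 MJ.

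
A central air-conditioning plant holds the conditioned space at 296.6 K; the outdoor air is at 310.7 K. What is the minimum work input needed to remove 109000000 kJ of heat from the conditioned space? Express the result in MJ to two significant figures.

The reservoir spacing is ΔT = 310.7 − 296.6 = 14.10 K.
The reversible limit is COP_R = T_C/ΔT = 21.04, so W_min = Q_C/COP = Q_C·ΔT/T_C.
W_min = 109000000 × 14.10/296.60 = 5182000 kJ = 5182 MJ.

5200 MJ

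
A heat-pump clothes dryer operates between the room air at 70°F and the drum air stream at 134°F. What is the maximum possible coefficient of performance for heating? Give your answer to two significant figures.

9.3

In absolute terms T_C = 294.26 K and T_H = 329.82 K, so ΔT = 35.56 K.
For a reversible cycle, COP_Carnot = T_H/ΔT = 329.82/35.56 = 9.276.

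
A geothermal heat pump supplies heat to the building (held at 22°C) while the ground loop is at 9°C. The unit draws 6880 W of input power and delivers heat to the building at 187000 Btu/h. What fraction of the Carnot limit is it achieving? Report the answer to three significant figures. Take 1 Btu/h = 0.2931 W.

Converting, Q̇_H = 187000 Btu/h = 54810 W, so COP_actual = Q̇_H/Ẇ = 54810/6880 = 7.967.
In absolute terms T_C = 282.15 K and T_H = 295.15 K, so ΔT = 13.00 K.
COP_Carnot = T_H/ΔT = 295.15/13.00 = 22.70.
η_II = COP_actual/COP_Carnot = 7.967/22.70 = 0.3509.

0.351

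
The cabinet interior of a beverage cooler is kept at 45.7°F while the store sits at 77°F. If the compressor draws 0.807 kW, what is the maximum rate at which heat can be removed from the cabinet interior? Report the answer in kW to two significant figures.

In absolute terms T_C = 280.76 K and T_H = 298.15 K, so ΔT = 17.39 K.
COP_Carnot = T_C/ΔT = 280.76/17.39 = 16.15.
Q̇_max = COP_Carnot × Ẇ = 16.15 × 0.8070 kW = 13.03 kW.

13 kW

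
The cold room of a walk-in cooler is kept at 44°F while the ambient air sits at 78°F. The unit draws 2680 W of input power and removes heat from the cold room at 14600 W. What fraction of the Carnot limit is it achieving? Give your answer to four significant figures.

0.3677

COP_actual = Q̇_C/Ẇ = 14600/2680 = 5.448.
In absolute terms T_C = 279.82 K and T_H = 298.71 K, so ΔT = 18.89 K.
COP_Carnot = T_C/ΔT = 279.82/18.89 = 14.81.
η_II = COP_actual/COP_Carnot = 5.448/14.81 = 0.3677.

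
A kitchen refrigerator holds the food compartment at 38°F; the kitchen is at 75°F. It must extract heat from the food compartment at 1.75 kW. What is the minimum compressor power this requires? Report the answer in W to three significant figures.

130 W

In absolute terms T_C = 276.48 K and T_H = 297.04 K, so ΔT = 20.56 K.
COP_Carnot = T_C/ΔT = 276.48/20.56 = 13.45.
Ẇ_min = Q̇/COP_Carnot = 1.750/13.45 = 0.1301 kW = 130.1 W.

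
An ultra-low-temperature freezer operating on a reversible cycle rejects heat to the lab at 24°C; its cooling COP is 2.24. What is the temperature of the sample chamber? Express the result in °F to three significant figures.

-89.9 °F

For a Carnot refrigerator COP_R = T_C/(T_H − T_C), so T_C = COP·T_H/(1 + COP).
With T_H = 297.15 K, T_C = 2.24 × 297.15/3.240 = 205.44 K.
Converting, 205.44 K = -89.88°F.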